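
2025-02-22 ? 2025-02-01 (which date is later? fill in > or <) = >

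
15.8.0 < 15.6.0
False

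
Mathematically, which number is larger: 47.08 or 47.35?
47.35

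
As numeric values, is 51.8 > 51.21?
True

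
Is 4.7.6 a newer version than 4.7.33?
No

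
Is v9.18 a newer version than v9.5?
Yes. Version numbers are compared segment by segment as integers, not as decimals: minor version 18 > 5, so v9.18 > v9.5 (even though the decimal 9.18 < 9.5).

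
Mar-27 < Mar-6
False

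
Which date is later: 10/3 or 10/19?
10/19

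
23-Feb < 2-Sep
True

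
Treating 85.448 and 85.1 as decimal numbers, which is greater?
85.448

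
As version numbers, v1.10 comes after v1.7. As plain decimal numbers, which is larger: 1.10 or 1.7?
1.7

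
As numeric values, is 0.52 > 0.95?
False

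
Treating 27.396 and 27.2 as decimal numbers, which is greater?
27.396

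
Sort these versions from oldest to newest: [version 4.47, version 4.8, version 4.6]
[version 4.6, version 4.8, version 4.47]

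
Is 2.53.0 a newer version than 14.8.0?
No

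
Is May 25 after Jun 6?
No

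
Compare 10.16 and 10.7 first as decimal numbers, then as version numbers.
As decimals: 10.16 < 10.7. As versions: v10.16 > v10.7 (minor version 16 > 7).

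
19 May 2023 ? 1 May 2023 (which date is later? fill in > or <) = >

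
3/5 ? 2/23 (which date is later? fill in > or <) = >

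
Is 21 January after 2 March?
No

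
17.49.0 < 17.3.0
False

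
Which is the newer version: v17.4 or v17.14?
v17.14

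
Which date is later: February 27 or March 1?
March 1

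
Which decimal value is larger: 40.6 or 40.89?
40.89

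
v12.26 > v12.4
True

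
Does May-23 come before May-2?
No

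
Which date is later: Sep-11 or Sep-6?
Sep-11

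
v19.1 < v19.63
True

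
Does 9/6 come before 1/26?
No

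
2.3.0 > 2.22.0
False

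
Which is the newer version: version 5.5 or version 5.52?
version 5.52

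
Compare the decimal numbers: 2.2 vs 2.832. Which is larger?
2.832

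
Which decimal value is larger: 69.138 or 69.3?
69.3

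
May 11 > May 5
True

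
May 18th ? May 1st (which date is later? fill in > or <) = >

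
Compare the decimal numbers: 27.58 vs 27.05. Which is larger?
27.58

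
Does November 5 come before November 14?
Yes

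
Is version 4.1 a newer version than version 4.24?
No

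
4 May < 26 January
False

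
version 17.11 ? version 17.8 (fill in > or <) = >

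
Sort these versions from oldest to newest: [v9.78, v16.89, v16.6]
[v9.78, v16.6, v16.89]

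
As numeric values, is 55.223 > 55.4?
False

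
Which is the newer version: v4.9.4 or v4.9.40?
v4.9.40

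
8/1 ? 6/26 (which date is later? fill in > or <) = >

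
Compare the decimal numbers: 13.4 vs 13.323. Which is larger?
13.4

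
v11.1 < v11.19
True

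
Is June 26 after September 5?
No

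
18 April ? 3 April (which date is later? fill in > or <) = >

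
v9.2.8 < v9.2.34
True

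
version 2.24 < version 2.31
True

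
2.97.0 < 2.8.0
False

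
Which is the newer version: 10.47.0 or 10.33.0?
10.47.0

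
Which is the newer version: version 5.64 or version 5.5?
version 5.64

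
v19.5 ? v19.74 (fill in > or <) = <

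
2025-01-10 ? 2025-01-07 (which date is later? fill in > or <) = >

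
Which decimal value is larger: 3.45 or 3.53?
3.53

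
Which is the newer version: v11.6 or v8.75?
v11.6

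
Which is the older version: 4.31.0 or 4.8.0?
4.8.0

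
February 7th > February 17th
False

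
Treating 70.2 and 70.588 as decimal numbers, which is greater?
70.588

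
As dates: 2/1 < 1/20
False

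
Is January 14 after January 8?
Yes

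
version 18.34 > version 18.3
True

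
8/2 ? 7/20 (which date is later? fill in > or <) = >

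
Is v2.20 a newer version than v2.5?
Yes. Version numbers are compared segment by segment as integers, not as decimals: minor version 20 > 5, so v2.20 > v2.5 (even though the decimal 2.20 < 2.5).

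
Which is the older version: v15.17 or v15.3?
v15.3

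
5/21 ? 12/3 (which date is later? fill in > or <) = <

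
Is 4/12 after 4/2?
Yes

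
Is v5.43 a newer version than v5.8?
Yes. Version numbers are compared segment by segment as integers, not as decimals: minor version 43 > 8, so v5.43 > v5.8 (even though the decimal 5.43 < 5.8).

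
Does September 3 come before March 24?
No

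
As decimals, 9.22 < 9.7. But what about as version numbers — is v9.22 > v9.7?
True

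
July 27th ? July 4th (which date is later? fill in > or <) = >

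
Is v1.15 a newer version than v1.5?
Yes. Version numbers are compared segment by segment as integers, not as decimals: minor version 15 > 5, so v1.15 > v1.5 (even though the decimal 1.15 < 1.5).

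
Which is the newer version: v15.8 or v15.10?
v15.10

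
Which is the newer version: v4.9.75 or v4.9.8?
v4.9.75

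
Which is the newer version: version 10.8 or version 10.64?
version 10.64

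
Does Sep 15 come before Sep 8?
No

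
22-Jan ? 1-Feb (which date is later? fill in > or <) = <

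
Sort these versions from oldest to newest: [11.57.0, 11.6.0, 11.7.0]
[11.6.0, 11.7.0, 11.57.0]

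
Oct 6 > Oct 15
False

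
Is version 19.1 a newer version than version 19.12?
No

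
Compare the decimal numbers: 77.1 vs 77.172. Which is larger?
77.172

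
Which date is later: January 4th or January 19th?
January 19th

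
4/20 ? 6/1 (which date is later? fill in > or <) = <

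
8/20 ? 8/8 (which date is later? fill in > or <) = >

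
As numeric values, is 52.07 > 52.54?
False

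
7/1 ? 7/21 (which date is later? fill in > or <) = <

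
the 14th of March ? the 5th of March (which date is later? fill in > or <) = >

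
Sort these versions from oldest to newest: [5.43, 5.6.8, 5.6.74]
[5.6.8, 5.6.74, 5.43]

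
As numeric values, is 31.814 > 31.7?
True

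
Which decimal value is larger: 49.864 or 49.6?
49.864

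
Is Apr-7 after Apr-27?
No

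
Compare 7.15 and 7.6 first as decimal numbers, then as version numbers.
As decimals: 7.15 < 7.6. As versions: v7.15 > v7.6 (minor version 15 > 6).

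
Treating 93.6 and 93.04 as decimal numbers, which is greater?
93.6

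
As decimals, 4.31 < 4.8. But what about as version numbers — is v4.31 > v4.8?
True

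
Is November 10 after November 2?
Yes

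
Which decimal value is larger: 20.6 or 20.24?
20.6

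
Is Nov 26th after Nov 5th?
Yes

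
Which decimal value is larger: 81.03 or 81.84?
81.84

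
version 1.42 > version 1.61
False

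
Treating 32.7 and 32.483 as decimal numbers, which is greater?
32.7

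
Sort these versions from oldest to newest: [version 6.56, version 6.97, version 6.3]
[version 6.3, version 6.56, version 6.97]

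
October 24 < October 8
False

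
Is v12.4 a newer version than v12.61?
No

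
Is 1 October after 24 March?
Yes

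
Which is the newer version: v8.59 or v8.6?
v8.59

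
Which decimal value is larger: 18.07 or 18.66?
18.66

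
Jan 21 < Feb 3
True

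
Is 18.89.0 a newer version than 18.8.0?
Yes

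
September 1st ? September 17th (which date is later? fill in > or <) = <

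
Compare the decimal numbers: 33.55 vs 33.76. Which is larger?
33.76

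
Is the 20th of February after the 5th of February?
Yes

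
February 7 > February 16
False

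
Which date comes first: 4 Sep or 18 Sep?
4 Sep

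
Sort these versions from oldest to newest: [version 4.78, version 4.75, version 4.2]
[version 4.2, version 4.75, version 4.78]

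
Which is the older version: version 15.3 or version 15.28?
version 15.3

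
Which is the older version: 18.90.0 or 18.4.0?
18.4.0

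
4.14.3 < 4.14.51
True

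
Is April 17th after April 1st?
Yes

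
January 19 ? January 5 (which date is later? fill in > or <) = >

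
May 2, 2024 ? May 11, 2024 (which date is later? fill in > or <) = <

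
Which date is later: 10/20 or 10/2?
10/20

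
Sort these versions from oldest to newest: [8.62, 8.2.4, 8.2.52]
[8.2.4, 8.2.52, 8.62]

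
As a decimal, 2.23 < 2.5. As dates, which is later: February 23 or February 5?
February 23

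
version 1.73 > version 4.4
False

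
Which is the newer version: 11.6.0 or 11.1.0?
11.6.0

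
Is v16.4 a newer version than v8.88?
Yes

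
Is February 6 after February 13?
No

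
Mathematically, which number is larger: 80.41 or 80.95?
80.95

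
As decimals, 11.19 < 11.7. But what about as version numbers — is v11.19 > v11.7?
True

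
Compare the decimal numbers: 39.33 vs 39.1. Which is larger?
39.33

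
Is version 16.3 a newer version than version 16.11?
No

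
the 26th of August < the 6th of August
False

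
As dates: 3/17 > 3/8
True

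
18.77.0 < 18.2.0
False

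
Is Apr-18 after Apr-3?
Yes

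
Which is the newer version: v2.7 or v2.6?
v2.7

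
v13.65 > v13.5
True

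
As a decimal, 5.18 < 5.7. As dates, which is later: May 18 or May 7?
May 18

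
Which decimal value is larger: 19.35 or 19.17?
19.35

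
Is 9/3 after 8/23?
Yes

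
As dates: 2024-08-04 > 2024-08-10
False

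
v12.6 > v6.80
True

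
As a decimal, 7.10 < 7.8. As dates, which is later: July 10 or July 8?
July 10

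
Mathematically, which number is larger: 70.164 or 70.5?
70.5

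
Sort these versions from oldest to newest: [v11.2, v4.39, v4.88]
[v4.39, v4.88, v11.2]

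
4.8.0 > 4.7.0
True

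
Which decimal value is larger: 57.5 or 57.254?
57.5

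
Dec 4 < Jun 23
False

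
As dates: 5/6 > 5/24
False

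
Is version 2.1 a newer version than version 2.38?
No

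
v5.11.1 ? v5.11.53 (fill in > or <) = <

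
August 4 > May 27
True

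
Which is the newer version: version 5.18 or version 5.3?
version 5.18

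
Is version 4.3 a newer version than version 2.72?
Yes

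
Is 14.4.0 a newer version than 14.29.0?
No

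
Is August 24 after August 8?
Yes. Day 24 comes after day 8 in August — this is a date comparison, not a decimal one (the decimal 8.24 would be smaller than 8.8).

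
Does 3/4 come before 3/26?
Yes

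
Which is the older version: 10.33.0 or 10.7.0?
10.7.0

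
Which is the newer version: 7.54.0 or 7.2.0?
7.54.0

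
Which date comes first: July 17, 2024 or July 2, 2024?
July 2, 2024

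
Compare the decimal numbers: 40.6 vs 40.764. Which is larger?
40.764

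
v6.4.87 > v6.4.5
True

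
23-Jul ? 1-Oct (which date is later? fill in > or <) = <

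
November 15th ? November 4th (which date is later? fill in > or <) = >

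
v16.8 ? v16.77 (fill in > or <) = <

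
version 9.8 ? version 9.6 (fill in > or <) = >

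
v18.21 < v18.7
False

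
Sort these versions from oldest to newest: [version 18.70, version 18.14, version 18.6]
[version 18.6, version 18.14, version 18.70]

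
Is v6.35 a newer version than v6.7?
Yes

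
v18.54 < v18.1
False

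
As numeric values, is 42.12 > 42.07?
True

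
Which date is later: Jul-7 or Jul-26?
Jul-26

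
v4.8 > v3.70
True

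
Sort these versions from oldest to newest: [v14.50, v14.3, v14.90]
[v14.3, v14.50, v14.90]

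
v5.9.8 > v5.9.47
False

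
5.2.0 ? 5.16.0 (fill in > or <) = <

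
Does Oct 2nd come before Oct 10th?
Yes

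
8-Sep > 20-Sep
False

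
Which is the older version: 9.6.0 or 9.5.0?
9.5.0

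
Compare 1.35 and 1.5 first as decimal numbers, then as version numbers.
As decimals: 1.35 < 1.5. As versions: v1.35 > v1.5 (minor version 35 > 5).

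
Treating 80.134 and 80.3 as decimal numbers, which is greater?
80.3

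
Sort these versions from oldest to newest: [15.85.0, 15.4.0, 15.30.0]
[15.4.0, 15.30.0, 15.85.0]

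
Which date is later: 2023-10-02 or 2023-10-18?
2023-10-18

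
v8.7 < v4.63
False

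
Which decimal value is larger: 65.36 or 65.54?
65.54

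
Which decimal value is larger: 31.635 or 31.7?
31.7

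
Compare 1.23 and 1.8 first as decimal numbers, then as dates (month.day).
As decimals: 1.23 < 1.8. As dates: 1/23 is later than 1/8 (day 23 > day 8).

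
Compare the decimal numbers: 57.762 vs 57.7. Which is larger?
57.762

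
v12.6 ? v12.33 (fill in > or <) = <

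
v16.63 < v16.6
False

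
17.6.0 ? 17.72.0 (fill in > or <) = <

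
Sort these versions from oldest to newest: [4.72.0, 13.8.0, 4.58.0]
[4.58.0, 4.72.0, 13.8.0]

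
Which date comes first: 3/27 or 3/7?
3/7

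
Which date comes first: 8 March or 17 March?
8 March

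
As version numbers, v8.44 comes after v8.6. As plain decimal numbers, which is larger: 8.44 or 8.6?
8.6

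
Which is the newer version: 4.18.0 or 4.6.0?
4.18.0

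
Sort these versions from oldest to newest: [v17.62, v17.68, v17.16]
[v17.16, v17.62, v17.68]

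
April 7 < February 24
False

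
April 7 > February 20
True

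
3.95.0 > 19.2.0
False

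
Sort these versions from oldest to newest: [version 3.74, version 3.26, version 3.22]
[version 3.22, version 3.26, version 3.74]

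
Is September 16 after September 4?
Yes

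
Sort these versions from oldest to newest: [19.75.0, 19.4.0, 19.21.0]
[19.4.0, 19.21.0, 19.75.0]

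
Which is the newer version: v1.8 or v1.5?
v1.8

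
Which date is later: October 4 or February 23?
October 4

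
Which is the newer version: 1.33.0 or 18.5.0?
18.5.0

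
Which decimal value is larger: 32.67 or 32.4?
32.67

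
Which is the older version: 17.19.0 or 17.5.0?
17.5.0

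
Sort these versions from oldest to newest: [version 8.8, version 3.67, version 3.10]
[version 3.10, version 3.67, version 8.8]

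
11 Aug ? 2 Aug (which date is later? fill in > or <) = >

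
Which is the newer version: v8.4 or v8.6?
v8.6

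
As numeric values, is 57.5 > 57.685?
False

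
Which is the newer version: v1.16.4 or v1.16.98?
v1.16.98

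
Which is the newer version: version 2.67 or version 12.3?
version 12.3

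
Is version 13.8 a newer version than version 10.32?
Yes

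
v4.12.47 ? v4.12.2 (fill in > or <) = >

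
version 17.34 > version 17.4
True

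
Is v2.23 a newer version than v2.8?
Yes. Version numbers are compared segment by segment as integers, not as decimals: minor version 23 > 8, so v2.23 > v2.8 (even though the decimal 2.23 < 2.8).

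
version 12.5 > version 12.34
False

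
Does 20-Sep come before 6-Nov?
Yes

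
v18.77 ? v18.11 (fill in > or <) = >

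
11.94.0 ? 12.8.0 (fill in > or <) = <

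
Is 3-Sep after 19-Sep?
No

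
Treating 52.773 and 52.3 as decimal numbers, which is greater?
52.773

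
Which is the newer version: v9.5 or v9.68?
v9.68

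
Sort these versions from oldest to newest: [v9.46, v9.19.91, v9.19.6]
[v9.19.6, v9.19.91, v9.46]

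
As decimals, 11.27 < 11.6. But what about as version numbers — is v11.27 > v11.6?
True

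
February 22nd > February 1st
True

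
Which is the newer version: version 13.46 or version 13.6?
version 13.46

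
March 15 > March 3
True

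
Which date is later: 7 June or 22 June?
22 June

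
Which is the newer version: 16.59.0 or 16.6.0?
16.59.0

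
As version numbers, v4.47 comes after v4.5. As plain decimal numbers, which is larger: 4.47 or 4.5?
4.5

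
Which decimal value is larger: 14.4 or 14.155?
14.4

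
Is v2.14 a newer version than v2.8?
Yes. Version numbers are compared segment by segment as integers, not as decimals: minor version 14 > 8, so v2.14 > v2.8 (even though the decimal 2.14 < 2.8).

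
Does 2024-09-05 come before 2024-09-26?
Yes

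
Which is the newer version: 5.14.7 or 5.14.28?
5.14.28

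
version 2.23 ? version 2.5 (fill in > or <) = >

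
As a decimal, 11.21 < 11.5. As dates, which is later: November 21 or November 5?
November 21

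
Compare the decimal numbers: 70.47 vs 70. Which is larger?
70.47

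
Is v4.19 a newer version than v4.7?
Yes. Version numbers are compared segment by segment as integers, not as decimals: minor version 19 > 7, so v4.19 > v4.7 (even though the decimal 4.19 < 4.7).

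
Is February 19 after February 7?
Yes. Day 19 comes after day 7 in February — this is a date comparison, not a decimal one (the decimal 2.19 would be smaller than 2.7).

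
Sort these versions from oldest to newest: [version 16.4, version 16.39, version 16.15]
[version 16.4, version 16.15, version 16.39]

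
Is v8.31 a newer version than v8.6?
Yes. Version numbers are compared segment by segment as integers, not as decimals: minor version 31 > 6, so v8.31 > v8.6 (even though the decimal 8.31 < 8.6).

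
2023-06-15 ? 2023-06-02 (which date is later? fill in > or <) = >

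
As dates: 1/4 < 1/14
True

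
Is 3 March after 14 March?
No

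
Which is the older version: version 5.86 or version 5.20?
version 5.20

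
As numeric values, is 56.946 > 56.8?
True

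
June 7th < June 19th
True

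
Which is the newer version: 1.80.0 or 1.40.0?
1.80.0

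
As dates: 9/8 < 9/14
True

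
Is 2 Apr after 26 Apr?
No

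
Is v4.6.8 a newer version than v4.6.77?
No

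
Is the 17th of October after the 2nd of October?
Yes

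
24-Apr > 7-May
False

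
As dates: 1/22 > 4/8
False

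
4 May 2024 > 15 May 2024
False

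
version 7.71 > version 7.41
True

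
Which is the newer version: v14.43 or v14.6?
v14.43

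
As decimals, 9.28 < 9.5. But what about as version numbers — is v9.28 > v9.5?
True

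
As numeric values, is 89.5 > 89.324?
True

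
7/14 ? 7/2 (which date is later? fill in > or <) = >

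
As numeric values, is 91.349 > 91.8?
False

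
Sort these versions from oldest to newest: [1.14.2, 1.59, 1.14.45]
[1.14.2, 1.14.45, 1.59]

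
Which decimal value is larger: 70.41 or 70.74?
70.74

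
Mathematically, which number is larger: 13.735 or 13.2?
13.735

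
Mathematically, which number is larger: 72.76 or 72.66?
72.76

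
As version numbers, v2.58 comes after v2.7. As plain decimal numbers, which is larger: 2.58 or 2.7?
2.7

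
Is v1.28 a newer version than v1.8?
Yes. Version numbers are compared segment by segment as integers, not as decimals: minor version 28 > 8, so v1.28 > v1.8 (even though the decimal 1.28 < 1.8).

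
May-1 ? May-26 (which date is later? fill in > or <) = <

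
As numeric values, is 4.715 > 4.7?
True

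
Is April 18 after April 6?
Yes. Day 18 comes after day 6 in April — this is a date comparison, not a decimal one (the decimal 4.18 would be smaller than 4.6).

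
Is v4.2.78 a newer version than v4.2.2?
Yes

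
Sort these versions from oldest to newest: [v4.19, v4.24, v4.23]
[v4.19, v4.23, v4.24]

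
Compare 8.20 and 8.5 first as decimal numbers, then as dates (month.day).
As decimals: 8.20 < 8.5. As dates: 8/20 is later than 8/5 (day 20 > day 5).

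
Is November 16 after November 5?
Yes. Day 16 comes after day 5 in November — this is a date comparison, not a decimal one (the decimal 11.16 would be smaller than 11.5).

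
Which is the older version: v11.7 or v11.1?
v11.1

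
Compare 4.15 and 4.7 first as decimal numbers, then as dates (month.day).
As decimals: 4.15 < 4.7. As dates: 4/15 is later than 4/7 (day 15 > day 7).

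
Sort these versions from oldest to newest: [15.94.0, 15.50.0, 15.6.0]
[15.6.0, 15.50.0, 15.94.0]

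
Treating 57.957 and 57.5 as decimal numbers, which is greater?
57.957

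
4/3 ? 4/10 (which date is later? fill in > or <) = <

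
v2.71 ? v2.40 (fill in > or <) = >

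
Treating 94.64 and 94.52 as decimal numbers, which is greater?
94.64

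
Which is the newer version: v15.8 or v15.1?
v15.8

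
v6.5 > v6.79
False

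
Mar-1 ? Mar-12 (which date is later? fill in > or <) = <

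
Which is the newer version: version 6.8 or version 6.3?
version 6.8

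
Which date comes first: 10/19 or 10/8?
10/8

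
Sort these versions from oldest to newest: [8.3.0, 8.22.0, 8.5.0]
[8.3.0, 8.5.0, 8.22.0]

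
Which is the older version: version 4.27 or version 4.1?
version 4.1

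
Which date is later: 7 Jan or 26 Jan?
26 Jan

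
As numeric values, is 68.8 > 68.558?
True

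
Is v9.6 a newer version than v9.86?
No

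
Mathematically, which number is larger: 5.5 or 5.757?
5.757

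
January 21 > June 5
False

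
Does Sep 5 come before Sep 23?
Yes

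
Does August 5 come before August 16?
Yes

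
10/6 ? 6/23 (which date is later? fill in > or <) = >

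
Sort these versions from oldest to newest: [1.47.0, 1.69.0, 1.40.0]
[1.40.0, 1.47.0, 1.69.0]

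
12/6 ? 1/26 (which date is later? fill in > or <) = >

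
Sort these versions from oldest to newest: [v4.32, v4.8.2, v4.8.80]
[v4.8.2, v4.8.80, v4.32]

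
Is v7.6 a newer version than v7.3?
Yes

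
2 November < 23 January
False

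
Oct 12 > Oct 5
True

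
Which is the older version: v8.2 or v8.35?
v8.2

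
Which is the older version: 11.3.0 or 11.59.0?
11.3.0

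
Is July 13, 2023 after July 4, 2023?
Yes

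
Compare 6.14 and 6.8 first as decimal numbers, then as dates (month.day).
As decimals: 6.14 < 6.8. As dates: 6/14 is later than 6/8 (day 14 > day 8).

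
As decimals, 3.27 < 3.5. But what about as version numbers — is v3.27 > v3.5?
True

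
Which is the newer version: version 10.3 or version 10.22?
version 10.22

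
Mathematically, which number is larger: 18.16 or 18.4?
18.4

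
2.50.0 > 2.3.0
True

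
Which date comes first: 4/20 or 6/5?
4/20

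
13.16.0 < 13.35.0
True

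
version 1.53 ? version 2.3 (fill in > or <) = <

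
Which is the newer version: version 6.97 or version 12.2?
version 12.2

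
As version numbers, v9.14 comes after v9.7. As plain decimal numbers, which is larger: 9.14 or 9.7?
9.7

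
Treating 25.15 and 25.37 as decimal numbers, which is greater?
25.37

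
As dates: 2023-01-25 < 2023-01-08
False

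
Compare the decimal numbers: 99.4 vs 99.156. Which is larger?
99.4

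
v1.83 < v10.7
True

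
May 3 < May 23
True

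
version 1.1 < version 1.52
True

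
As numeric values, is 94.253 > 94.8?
False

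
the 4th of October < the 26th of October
True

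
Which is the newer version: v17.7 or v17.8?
v17.8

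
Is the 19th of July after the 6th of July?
Yes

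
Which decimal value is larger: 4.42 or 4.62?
4.62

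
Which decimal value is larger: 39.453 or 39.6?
39.6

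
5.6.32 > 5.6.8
True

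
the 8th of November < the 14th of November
True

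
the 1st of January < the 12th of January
True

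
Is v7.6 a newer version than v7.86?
No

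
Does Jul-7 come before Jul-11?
Yes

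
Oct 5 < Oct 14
True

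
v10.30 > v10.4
True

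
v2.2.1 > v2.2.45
False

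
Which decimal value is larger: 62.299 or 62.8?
62.8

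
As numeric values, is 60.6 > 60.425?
True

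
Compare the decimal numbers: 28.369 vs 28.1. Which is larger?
28.369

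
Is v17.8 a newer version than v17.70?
No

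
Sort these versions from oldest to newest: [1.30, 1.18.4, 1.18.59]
[1.18.4, 1.18.59, 1.30]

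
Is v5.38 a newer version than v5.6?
Yes. Version numbers are compared segment by segment as integers, not as decimals: minor version 38 > 6, so v5.38 > v5.6 (even though the decimal 5.38 < 5.6).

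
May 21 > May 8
True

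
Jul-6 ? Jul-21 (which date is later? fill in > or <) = <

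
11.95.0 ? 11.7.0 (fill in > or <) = >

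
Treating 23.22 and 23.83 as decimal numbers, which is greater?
23.83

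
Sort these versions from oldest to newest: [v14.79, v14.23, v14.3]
[v14.3, v14.23, v14.79]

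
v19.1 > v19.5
False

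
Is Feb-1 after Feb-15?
No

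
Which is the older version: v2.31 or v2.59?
v2.31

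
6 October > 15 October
False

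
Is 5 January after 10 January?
No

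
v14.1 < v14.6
True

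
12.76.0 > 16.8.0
False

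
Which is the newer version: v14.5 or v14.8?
v14.8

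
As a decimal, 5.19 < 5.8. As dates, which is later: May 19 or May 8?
May 19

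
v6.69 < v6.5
False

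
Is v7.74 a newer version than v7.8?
Yes. Version numbers are compared segment by segment as integers, not as decimals: minor version 74 > 8, so v7.74 > v7.8 (even though the decimal 7.74 < 7.8).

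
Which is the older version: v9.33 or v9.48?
v9.33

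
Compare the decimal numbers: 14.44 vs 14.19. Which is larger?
14.44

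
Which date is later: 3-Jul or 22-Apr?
3-Jul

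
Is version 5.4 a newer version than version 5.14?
No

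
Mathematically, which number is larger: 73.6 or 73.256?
73.6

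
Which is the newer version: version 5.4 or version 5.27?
version 5.27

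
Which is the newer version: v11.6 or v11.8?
v11.8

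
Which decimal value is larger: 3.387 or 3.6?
3.6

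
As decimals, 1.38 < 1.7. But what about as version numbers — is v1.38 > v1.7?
True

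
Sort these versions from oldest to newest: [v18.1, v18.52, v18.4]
[v18.1, v18.4, v18.52]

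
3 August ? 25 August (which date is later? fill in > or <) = <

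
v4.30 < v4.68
True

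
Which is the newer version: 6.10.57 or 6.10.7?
6.10.57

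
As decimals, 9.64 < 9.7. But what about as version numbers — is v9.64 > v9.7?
True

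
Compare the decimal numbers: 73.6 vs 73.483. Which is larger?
73.6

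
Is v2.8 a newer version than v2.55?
No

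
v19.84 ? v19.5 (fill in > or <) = >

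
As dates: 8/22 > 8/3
True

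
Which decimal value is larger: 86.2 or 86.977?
86.977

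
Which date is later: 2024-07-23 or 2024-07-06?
2024-07-23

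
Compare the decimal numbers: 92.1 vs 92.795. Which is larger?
92.795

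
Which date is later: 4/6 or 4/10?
4/10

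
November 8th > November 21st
False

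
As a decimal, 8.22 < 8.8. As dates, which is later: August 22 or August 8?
August 22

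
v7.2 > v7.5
False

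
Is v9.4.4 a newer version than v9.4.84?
No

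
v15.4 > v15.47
False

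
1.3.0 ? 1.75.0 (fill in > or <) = <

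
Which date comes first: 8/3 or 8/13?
8/3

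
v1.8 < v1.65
True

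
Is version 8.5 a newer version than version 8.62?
No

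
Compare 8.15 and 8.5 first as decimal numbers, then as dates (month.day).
As decimals: 8.15 < 8.5. As dates: 8/15 is later than 8/5 (day 15 > day 5).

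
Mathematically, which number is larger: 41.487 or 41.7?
41.7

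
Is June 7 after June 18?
No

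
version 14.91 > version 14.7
True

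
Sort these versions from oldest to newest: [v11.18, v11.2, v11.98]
[v11.2, v11.18, v11.98]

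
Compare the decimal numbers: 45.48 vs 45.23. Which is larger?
45.48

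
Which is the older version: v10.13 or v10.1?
v10.1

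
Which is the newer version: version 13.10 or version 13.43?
version 13.43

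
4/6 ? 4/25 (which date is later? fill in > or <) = <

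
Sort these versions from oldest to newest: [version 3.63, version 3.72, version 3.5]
[version 3.5, version 3.63, version 3.72]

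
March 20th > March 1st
True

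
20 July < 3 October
True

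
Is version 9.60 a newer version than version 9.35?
Yes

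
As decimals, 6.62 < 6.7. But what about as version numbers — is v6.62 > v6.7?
True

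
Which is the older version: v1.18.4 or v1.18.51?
v1.18.4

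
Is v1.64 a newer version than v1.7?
Yes. Version numbers are compared segment by segment as integers, not as decimals: minor version 64 > 7, so v1.64 > v1.7 (even though the decimal 1.64 < 1.7).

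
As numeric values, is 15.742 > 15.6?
True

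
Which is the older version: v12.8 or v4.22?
v4.22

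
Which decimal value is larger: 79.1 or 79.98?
79.98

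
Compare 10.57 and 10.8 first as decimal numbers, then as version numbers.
As decimals: 10.57 < 10.8. As versions: v10.57 > v10.8 (minor version 57 > 8).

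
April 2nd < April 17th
True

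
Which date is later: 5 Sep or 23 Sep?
23 Sep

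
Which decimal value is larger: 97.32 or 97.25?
97.32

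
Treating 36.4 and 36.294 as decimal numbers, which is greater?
36.4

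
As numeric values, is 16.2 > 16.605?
False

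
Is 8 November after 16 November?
No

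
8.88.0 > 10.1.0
False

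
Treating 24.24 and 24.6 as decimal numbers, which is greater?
24.6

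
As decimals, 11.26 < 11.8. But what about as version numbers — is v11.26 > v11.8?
True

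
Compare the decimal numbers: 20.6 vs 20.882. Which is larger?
20.882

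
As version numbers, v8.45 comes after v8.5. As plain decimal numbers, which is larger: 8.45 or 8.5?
8.5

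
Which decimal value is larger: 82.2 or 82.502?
82.502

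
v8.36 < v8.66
True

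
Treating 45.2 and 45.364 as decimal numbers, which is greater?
45.364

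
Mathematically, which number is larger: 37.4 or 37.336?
37.4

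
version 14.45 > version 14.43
True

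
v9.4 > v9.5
False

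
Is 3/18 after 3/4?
Yes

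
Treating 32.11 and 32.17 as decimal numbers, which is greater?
32.17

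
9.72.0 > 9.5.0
True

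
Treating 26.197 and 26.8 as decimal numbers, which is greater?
26.8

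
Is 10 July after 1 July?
Yes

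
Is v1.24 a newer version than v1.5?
Yes. Version numbers are compared segment by segment as integers, not as decimals: minor version 24 > 5, so v1.24 > v1.5 (even though the decimal 1.24 < 1.5).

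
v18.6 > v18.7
False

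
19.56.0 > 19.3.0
True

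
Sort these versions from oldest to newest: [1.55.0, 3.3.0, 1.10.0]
[1.10.0, 1.55.0, 3.3.0]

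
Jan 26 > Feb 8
False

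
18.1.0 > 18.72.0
False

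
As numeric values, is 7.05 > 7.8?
False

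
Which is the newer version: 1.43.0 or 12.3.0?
12.3.0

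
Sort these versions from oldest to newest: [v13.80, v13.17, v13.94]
[v13.17, v13.80, v13.94]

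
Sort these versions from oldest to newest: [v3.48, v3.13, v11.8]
[v3.13, v3.48, v11.8]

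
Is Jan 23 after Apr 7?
No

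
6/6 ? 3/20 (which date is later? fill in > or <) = >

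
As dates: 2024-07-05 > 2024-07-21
False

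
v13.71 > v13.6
True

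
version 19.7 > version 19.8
False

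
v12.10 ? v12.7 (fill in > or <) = >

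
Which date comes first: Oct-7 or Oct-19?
Oct-7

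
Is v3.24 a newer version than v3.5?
Yes. Version numbers are compared segment by segment as integers, not as decimals: minor version 24 > 5, so v3.24 > v3.5 (even though the decimal 3.24 < 3.5).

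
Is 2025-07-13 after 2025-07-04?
Yes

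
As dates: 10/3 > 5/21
True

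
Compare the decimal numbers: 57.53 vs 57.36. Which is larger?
57.53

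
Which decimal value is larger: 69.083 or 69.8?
69.8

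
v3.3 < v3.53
True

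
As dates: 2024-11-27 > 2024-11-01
True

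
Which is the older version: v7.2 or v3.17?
v3.17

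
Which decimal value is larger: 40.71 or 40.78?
40.78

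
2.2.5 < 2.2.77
True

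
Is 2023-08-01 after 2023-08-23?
No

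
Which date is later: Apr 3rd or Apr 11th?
Apr 11th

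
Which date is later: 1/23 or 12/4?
12/4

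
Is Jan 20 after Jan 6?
Yes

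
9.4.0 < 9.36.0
True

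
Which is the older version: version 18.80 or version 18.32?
version 18.32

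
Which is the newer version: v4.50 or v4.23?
v4.50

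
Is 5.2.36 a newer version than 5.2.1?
Yes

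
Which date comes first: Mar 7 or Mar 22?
Mar 7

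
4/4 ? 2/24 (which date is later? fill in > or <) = >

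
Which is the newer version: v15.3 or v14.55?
v15.3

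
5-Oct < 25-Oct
True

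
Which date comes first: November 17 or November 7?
November 7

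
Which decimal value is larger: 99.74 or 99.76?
99.76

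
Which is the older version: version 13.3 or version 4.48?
version 4.48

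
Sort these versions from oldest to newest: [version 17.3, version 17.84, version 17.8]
[version 17.3, version 17.8, version 17.84]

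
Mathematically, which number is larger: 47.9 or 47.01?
47.9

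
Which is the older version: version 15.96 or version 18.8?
version 15.96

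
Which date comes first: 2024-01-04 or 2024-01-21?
2024-01-04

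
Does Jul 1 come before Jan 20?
No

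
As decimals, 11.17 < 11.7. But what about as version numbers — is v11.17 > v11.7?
True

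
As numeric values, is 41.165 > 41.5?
False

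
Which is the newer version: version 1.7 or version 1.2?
version 1.7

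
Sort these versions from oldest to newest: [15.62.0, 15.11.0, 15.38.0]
[15.11.0, 15.38.0, 15.62.0]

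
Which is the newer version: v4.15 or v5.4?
v5.4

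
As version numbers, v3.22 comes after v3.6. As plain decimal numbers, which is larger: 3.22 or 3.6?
3.6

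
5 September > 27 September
False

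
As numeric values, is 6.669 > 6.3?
True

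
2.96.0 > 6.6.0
False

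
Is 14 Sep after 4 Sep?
Yes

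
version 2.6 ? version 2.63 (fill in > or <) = <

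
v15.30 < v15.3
False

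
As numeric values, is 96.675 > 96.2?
True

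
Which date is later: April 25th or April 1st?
April 25th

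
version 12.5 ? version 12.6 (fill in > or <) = <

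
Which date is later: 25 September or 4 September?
25 September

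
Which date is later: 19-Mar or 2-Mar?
19-Mar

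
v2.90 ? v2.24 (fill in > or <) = >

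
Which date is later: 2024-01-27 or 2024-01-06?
2024-01-27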